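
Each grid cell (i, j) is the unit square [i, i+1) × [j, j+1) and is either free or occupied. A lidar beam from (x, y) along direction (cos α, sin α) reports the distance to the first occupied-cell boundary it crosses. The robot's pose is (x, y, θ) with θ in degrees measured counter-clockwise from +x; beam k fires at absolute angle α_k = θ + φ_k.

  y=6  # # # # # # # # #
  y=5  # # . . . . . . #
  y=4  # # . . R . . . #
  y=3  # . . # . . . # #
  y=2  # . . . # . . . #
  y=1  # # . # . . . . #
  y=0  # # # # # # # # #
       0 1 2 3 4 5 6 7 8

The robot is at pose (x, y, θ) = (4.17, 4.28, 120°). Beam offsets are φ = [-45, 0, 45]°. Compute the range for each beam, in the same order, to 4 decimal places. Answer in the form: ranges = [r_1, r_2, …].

beam 1: φ=-45°, α=75°
  dir = (cos 75°, sin 75°) = (0.2588, 0.9659); from cell (4,4)
  next x-line at t=3.2069, next y-line at t=0.7454; Δt_x=3.8637, Δt_y=1.0353
    y: enter (4,5) at t=0.7454
    y: enter (4,6) at t=1.7807 ← occupied
  → r_1 = 1.7807
beam 2: φ=0°, α=120°
  dir = (cos 120°, sin 120°) = (-0.5000, 0.8660); from cell (4,4)
  next x-line at t=0.3400, next y-line at t=0.8314; Δt_x=2.0000, Δt_y=1.1547
    x: enter (3,4) at t=0.3400
    y: enter (3,5) at t=0.8314
    y: enter (3,6) at t=1.9861 ← occupied
  → r_2 = 1.9861
beam 3: φ=45°, α=165°
  dir = (cos 165°, sin 165°) = (-0.9659, 0.2588); from cell (4,4)
  next x-line at t=0.1760, next y-line at t=2.7819; Δt_x=1.0353, Δt_y=3.8637
    x: enter (3,4) at t=0.1760
    x: enter (2,4) at t=1.2113
    x: enter (1,4) at t=2.2465 ← occupied
  → r_3 = 2.2465

ranges = [1.7807, 1.9861, 2.2465]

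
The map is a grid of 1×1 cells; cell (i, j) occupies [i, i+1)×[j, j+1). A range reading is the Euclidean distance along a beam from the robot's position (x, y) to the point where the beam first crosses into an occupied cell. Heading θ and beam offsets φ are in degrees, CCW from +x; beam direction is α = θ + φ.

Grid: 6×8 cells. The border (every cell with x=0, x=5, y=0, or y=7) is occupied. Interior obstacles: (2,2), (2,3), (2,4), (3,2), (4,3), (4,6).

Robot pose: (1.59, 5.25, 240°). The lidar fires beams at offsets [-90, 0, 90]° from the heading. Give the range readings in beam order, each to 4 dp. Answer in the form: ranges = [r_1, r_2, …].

ranges = [0.6813, 1.1800, 0.5000]

beam 1: φ=-90°, α=150°
  direction (-0.8660, 0.5000); cell (1,5); t to first gridline: x 0.6813, y 1.5000 (then +1.1547 / +2.0000)
    (0,5) via x @ 0.6813  # hit
  → r_1 = 0.6813
beam 2: φ=0°, α=240°
  direction (-0.5000, -0.8660); cell (1,5); t to first gridline: x 1.1800, y 0.2887 (then +2.0000 / +1.1547)
    (1,4) via y @ 0.2887
    (0,4) via x @ 1.1800  # hit
  → r_2 = 1.1800
beam 3: φ=90°, α=330°
  direction (0.8660, -0.5000); cell (1,5); t to first gridline: x 0.4734, y 0.5000 (then +1.1547 / +2.0000)
    (2,5) via x @ 0.4734
    (2,4) via y @ 0.5000  # hit
  → r_3 = 0.5000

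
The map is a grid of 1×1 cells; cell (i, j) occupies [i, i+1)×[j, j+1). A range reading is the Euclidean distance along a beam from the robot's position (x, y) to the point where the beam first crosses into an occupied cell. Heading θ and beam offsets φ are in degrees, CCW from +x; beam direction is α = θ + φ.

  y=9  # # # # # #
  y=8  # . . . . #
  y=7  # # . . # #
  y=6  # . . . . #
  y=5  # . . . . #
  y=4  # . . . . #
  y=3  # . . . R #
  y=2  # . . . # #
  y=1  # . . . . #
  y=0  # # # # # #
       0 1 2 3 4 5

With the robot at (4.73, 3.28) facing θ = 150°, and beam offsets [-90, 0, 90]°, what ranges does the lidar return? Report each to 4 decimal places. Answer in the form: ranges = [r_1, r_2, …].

beam 1: φ=-90°, α=60°
  d=(0.5000,0.8660)  start (4,3)  tX=0.5400 tY=0.8314  stride 1/|dx|=2.0000 1/|dy|=1.1547
    cross x-line → (5,3), t=0.5400 (wall)
  → r_1 = 0.5400
beam 2: φ=0°, α=150°
  d=(-0.8660,0.5000)  start (4,3)  tX=0.8429 tY=1.4400  stride 1/|dx|=1.1547 1/|dy|=2.0000
    cross x-line → (3,3), t=0.8429
    cross y-line → (3,4), t=1.4400
    cross x-line → (2,4), t=1.9976
    cross x-line → (1,4), t=3.1523
    cross y-line → (1,5), t=3.4400
    cross x-line → (0,5), t=4.3070 (wall)
  → r_2 = 4.3070
beam 3: φ=90°, α=240°
  d=(-0.5000,-0.8660)  start (4,3)  tX=1.4600 tY=0.3233  stride 1/|dx|=2.0000 1/|dy|=1.1547
    cross y-line → (4,2), t=0.3233 (wall)
  → r_3 = 0.3233

ranges = [0.5400, 4.3070, 0.3233]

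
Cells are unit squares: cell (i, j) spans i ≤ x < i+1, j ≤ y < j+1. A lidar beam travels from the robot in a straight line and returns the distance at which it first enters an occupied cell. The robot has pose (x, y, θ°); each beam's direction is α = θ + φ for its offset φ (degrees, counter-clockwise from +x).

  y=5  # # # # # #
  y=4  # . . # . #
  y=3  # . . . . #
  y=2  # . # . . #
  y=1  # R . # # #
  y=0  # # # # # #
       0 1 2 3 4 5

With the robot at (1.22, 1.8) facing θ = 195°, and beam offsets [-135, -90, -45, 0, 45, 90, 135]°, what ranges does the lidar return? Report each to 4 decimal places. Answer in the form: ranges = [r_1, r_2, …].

beam 1: φ=-135°, α=60°
  dir = (cos 60°, sin 60°) = (0.5000, 0.8660); from cell (1,1)
  next x-line at t=1.5600, next y-line at t=0.2309; Δt_x=2.0000, Δt_y=1.1547
    y: enter (1,2) at t=0.2309
    y: enter (1,3) at t=1.3856
    x: enter (2,3) at t=1.5600
    y: enter (2,4) at t=2.5403
    x: enter (3,4) at t=3.5600 ← occupied
  → r_1 = 3.5600
beam 2: φ=-90°, α=105°
  dir = (cos 105°, sin 105°) = (-0.2588, 0.9659); from cell (1,1)
  next x-line at t=0.8500, next y-line at t=0.2071; Δt_x=3.8637, Δt_y=1.0353
    y: enter (1,2) at t=0.2071
    x: enter (0,2) at t=0.8500 ← occupied
  → r_2 = 0.8500
beam 3: φ=-45°, α=150°
  dir = (cos 150°, sin 150°) = (-0.8660, 0.5000); from cell (1,1)
  next x-line at t=0.2540, next y-line at t=0.4000; Δt_x=1.1547, Δt_y=2.0000
    x: enter (0,1) at t=0.2540 ← occupied
  → r_3 = 0.2540
beam 4: φ=0°, α=195°
  dir = (cos 195°, sin 195°) = (-0.9659, -0.2588); from cell (1,1)
  next x-line at t=0.2278, next y-line at t=3.0910; Δt_x=1.0353, Δt_y=3.8637
    x: enter (0,1) at t=0.2278 ← occupied
  → r_4 = 0.2278
beam 5: φ=45°, α=240°
  dir = (cos 240°, sin 240°) = (-0.5000, -0.8660); from cell (1,1)
  next x-line at t=0.4400, next y-line at t=0.9238; Δt_x=2.0000, Δt_y=1.1547
    x: enter (0,1) at t=0.4400 ← occupied
  → r_5 = 0.4400
beam 6: φ=90°, α=285°
  dir = (cos 285°, sin 285°) = (0.2588, -0.9659); from cell (1,1)
  next x-line at t=3.0137, next y-line at t=0.8282; Δt_x=3.8637, Δt_y=1.0353
    y: enter (1,0) at t=0.8282 ← occupied
  → r_6 = 0.8282
beam 7: φ=135°, α=330°
  dir = (cos 330°, sin 330°) = (0.8660, -0.5000); from cell (1,1)
  next x-line at t=0.9007, next y-line at t=1.6000; Δt_x=1.1547, Δt_y=2.0000
    x: enter (2,1) at t=0.9007
    y: enter (2,0) at t=1.6000 ← occupied
  → r_7 = 1.6000

ranges = [3.5600, 0.8500, 0.2540, 0.2278, 0.4400, 0.8282, 1.6000]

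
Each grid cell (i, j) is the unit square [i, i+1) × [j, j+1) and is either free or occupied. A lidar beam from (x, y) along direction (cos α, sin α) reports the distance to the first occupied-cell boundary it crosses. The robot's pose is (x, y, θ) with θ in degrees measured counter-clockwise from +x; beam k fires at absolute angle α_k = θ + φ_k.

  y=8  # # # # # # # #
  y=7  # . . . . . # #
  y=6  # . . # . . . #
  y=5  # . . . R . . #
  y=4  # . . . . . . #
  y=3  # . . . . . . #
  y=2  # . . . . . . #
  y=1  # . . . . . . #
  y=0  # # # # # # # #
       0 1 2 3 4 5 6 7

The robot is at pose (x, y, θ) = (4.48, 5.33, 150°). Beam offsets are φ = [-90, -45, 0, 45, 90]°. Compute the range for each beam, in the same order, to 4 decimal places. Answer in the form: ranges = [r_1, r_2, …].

beam 1: φ=-90°, α=60°
  cosα=0.5000 sinα=0.8660 | (4,5) | tMaxX 1.0400 tMaxY 0.7736 | tΔX 2.0000 tΔY 1.1547
    t=0.7736 [y] (4,6)
    t=1.0400 [x] (5,6)
    t=1.9283 [y] (5,7)
    t=3.0400 [x] (6,7) — stop
  → r_1 = 3.0400
beam 2: φ=-45°, α=105°
  cosα=-0.2588 sinα=0.9659 | (4,5) | tMaxX 1.8546 tMaxY 0.6936 | tΔX 3.8637 tΔY 1.0353
    t=0.6936 [y] (4,6)
    t=1.7289 [y] (4,7)
    t=1.8546 [x] (3,7)
    t=2.7642 [y] (3,8) — stop
  → r_2 = 2.7642
beam 3: φ=0°, α=150°
  cosα=-0.8660 sinα=0.5000 | (4,5) | tMaxX 0.5543 tMaxY 1.3400 | tΔX 1.1547 tΔY 2.0000
    t=0.5543 [x] (3,5)
    t=1.3400 [y] (3,6) — stop
  → r_3 = 1.3400
beam 4: φ=45°, α=195°
  cosα=-0.9659 sinα=-0.2588 | (4,5) | tMaxX 0.4969 tMaxY 1.2750 | tΔX 1.0353 tΔY 3.8637
    t=0.4969 [x] (3,5)
    t=1.2750 [y] (3,4)
    t=1.5322 [x] (2,4)
    t=2.5675 [x] (1,4)
    t=3.6028 [x] (0,4) — stop
  → r_4 = 3.6028
beam 5: φ=90°, α=240°
  cosα=-0.5000 sinα=-0.8660 | (4,5) | tMaxX 0.9600 tMaxY 0.3811 | tΔX 2.0000 tΔY 1.1547
    t=0.3811 [y] (4,4)
    t=0.9600 [x] (3,4)
    t=1.5358 [y] (3,3)
    t=2.6905 [y] (3,2)
    t=2.9600 [x] (2,2)
    t=3.8452 [y] (2,1)
    t=4.9600 [x] (1,1)
    t=4.9999 [y] (1,0) — stop
  → r_5 = 4.9999

ranges = [3.0400, 2.7642, 1.3400, 3.6028, 4.9999]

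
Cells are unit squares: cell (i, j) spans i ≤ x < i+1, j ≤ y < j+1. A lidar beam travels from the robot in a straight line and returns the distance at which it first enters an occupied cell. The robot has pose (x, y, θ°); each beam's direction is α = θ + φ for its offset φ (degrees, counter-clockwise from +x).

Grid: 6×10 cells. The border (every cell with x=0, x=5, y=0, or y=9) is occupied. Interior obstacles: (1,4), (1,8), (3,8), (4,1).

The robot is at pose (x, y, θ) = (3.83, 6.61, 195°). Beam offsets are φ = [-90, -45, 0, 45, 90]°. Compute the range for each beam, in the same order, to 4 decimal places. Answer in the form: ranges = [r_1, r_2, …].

ranges = [1.4390, 2.7800, 2.9298, 5.6600, 4.5205]

beam 1: φ=-90°, α=105°
  d=(-0.2588,0.9659)  start (3,6)  tX=3.2069 tY=0.4038  stride 1/|dx|=3.8637 1/|dy|=1.0353
    cross y-line → (3,7), t=0.4038
    cross y-line → (3,8), t=1.4390 (wall)
  → r_1 = 1.4390
beam 2: φ=-45°, α=150°
  d=(-0.8660,0.5000)  start (3,6)  tX=0.9584 tY=0.7800  stride 1/|dx|=1.1547 1/|dy|=2.0000
    cross y-line → (3,7), t=0.7800
    cross x-line → (2,7), t=0.9584
    cross x-line → (1,7), t=2.1131
    cross y-line → (1,8), t=2.7800 (wall)
  → r_2 = 2.7800
beam 3: φ=0°, α=195°
  d=(-0.9659,-0.2588)  start (3,6)  tX=0.8593 tY=2.3569  stride 1/|dx|=1.0353 1/|dy|=3.8637
    cross x-line → (2,6), t=0.8593
    cross x-line → (1,6), t=1.8946
    cross y-line → (1,5), t=2.3569
    cross x-line → (0,5), t=2.9298 (wall)
  → r_3 = 2.9298
beam 4: φ=45°, α=240°
  d=(-0.5000,-0.8660)  start (3,6)  tX=1.6600 tY=0.7044  stride 1/|dx|=2.0000 1/|dy|=1.1547
    cross y-line → (3,5), t=0.7044
    cross x-line → (2,5), t=1.6600
    cross y-line → (2,4), t=1.8591
    cross y-line → (2,3), t=3.0138
    cross x-line → (1,3), t=3.6600
    cross y-line → (1,2), t=4.1685
    cross y-line → (1,1), t=5.3232
    cross x-line → (0,1), t=5.6600 (wall)
  → r_4 = 5.6600
beam 5: φ=90°, α=285°
  d=(0.2588,-0.9659)  start (3,6)  tX=0.6568 tY=0.6315  stride 1/|dx|=3.8637 1/|dy|=1.0353
    cross y-line → (3,5), t=0.6315
    cross x-line → (4,5), t=0.6568
    cross y-line → (4,4), t=1.6668
    cross y-line → (4,3), t=2.7021
    cross y-line → (4,2), t=3.7373
    cross x-line → (5,2), t=4.5205 (wall)
  → r_5 = 4.5205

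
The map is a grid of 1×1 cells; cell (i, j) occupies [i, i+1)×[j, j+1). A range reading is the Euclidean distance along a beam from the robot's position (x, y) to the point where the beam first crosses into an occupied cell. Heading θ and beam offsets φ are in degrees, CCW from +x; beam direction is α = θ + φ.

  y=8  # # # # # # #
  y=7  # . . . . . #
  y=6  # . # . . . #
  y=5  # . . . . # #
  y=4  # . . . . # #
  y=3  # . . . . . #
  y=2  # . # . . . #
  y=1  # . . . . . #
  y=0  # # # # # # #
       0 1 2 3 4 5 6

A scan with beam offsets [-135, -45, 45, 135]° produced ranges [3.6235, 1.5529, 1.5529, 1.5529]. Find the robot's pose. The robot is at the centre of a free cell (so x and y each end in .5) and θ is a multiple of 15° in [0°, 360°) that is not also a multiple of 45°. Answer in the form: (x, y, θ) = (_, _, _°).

(x, y, θ) = (2.5, 4.5, 120°)

Candidates: 31 free-cell centres × 16 headings = 496 poses. Raycast each; keep the one whose scan matches to 4 dp.
  (4.5, 3.5, 300°): beam 2 = 2.5882 ≠ 1.5529 ✗
  (5.5, 2.5, 345°): beam 1 = 3.0000 ≠ 3.6235 ✗
  (3.5, 3.5, 30°): beam 1 = 2.5882 ≠ 3.6235 ✗
  …
  (2.5, 4.5, 120°): r_1=3.6235, r_2=1.5529, r_3=1.5529, r_4=1.5529 — all match ✓
No second candidate reproduces the full scan.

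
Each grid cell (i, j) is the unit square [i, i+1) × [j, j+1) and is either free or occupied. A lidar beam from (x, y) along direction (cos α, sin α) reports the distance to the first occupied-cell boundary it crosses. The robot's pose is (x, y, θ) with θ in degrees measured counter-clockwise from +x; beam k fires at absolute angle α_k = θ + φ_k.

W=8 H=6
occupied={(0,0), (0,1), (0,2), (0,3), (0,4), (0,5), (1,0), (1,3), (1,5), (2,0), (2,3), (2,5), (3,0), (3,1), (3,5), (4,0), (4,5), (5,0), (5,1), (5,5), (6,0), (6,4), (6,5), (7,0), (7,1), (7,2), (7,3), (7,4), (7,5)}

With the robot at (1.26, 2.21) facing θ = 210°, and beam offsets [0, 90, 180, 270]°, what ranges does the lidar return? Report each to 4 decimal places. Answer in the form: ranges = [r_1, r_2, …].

beam 1: φ=0°, α=210°
  cosα=-0.8660 sinα=-0.5000 | (1,2) | tMaxX 0.3002 tMaxY 0.4200 | tΔX 1.1547 tΔY 2.0000
    t=0.3002 [x] (0,2) — stop
  → r_1 = 0.3002
beam 2: φ=90°, α=300°
  cosα=0.5000 sinα=-0.8660 | (1,2) | tMaxX 1.4800 tMaxY 0.2425 | tΔX 2.0000 tΔY 1.1547
    t=0.2425 [y] (1,1)
    t=1.3972 [y] (1,0) — stop
  → r_2 = 1.3972
beam 3: φ=180°, α=30°
  cosα=0.8660 sinα=0.5000 | (1,2) | tMaxX 0.8545 tMaxY 1.5800 | tΔX 1.1547 tΔY 2.0000
    t=0.8545 [x] (2,2)
    t=1.5800 [y] (2,3) — stop
  → r_3 = 1.5800
beam 4: φ=270°, α=120°
  cosα=-0.5000 sinα=0.8660 | (1,2) | tMaxX 0.5200 tMaxY 0.9122 | tΔX 2.0000 tΔY 1.1547
    t=0.5200 [x] (0,2) — stop
  → r_4 = 0.5200

ranges = [0.3002, 1.3972, 1.5800, 0.5200]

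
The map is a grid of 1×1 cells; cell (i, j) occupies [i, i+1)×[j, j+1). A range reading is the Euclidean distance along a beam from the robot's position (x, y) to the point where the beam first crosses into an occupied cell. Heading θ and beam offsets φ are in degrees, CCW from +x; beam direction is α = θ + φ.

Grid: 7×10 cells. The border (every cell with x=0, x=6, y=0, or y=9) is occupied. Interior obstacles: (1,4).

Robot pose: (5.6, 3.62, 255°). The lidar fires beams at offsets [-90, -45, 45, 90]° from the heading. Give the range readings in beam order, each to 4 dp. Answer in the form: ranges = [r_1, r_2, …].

beam 1: φ=-90°, α=165°
  cosα=-0.9659 sinα=0.2588 | (5,3) | tMaxX 0.6212 tMaxY 1.4682 | tΔX 1.0353 tΔY 3.8637
    t=0.6212 [x] (4,3)
    t=1.4682 [y] (4,4)
    t=1.6564 [x] (3,4)
    t=2.6917 [x] (2,4)
    t=3.7270 [x] (1,4) — stop
  → r_1 = 3.7270
beam 2: φ=-45°, α=210°
  cosα=-0.8660 sinα=-0.5000 | (5,3) | tMaxX 0.6928 tMaxY 1.2400 | tΔX 1.1547 tΔY 2.0000
    t=0.6928 [x] (4,3)
    t=1.2400 [y] (4,2)
    t=1.8475 [x] (3,2)
    t=3.0022 [x] (2,2)
    t=3.2400 [y] (2,1)
    t=4.1569 [x] (1,1)
    t=5.2400 [y] (1,0) — stop
  → r_2 = 5.2400
beam 3: φ=45°, α=300°
  cosα=0.5000 sinα=-0.8660 | (5,3) | tMaxX 0.8000 tMaxY 0.7159 | tΔX 2.0000 tΔY 1.1547
    t=0.7159 [y] (5,2)
    t=0.8000 [x] (6,2) — stop
  → r_3 = 0.8000
beam 4: φ=90°, α=345°
  cosα=0.9659 sinα=-0.2588 | (5,3) | tMaxX 0.4141 tMaxY 2.3955 | tΔX 1.0353 tΔY 3.8637
    t=0.4141 [x] (6,3) — stop
  → r_4 = 0.4141

ranges = [3.7270, 5.2400, 0.8000, 0.4141]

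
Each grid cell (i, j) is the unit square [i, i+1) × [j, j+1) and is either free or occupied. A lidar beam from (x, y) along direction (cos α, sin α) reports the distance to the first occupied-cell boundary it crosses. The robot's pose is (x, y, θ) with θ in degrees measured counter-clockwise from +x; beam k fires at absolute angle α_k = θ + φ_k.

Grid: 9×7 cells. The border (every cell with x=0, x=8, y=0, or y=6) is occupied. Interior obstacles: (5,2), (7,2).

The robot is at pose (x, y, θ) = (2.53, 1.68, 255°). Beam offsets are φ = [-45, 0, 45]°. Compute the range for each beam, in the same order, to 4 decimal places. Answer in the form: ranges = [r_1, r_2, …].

beam 1: φ=-45°, α=210°
  d=(-0.8660,-0.5000)  start (2,1)  tX=0.6120 tY=1.3600  stride 1/|dx|=1.1547 1/|dy|=2.0000
    cross x-line → (1,1), t=0.6120
    cross y-line → (1,0), t=1.3600 (wall)
  → r_1 = 1.3600
beam 2: φ=0°, α=255°
  d=(-0.2588,-0.9659)  start (2,1)  tX=2.0478 tY=0.7040  stride 1/|dx|=3.8637 1/|dy|=1.0353
    cross y-line → (2,0), t=0.7040 (wall)
  → r_2 = 0.7040
beam 3: φ=45°, α=300°
  d=(0.5000,-0.8660)  start (2,1)  tX=0.9400 tY=0.7852  stride 1/|dx|=2.0000 1/|dy|=1.1547
    cross y-line → (2,0), t=0.7852 (wall)
  → r_3 = 0.7852

ranges = [1.3600, 0.7040, 0.7852]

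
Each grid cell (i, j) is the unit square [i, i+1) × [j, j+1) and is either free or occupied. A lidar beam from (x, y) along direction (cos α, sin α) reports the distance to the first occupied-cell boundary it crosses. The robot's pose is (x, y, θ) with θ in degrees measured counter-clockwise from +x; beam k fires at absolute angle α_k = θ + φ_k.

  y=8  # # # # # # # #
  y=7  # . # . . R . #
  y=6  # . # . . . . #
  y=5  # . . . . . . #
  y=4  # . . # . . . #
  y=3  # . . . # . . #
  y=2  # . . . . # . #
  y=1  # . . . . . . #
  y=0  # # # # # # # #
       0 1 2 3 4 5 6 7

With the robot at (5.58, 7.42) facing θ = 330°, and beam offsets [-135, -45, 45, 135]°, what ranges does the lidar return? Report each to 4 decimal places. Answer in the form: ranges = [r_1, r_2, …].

ranges = [2.6710, 5.4865, 1.4701, 0.6005]

beam 1: φ=-135°, α=195°
  direction (-0.9659, -0.2588); cell (5,7); t to first gridline: x 0.6005, y 1.6228 (then +1.0353 / +3.8637)
    (4,7) via x @ 0.6005
    (4,6) via y @ 1.6228
    (3,6) via x @ 1.6357
    (2,6) via x @ 2.6710  # hit
  → r_1 = 2.6710
beam 2: φ=-45°, α=285°
  direction (0.2588, -0.9659); cell (5,7); t to first gridline: x 1.6228, y 0.4348 (then +3.8637 / +1.0353)
    (5,6) via y @ 0.4348
    (5,5) via y @ 1.4701
    (6,5) via x @ 1.6228
    (6,4) via y @ 2.5054
    (6,3) via y @ 3.5406
    (6,2) via y @ 4.5759
    (7,2) via x @ 5.4865  # hit
  → r_2 = 5.4865
beam 3: φ=45°, α=15°
  direction (0.9659, 0.2588); cell (5,7); t to first gridline: x 0.4348, y 2.2409 (then +1.0353 / +3.8637)
    (6,7) via x @ 0.4348
    (7,7) via x @ 1.4701  # hit
  → r_3 = 1.4701
beam 4: φ=135°, α=105°
  direction (-0.2588, 0.9659); cell (5,7); t to first gridline: x 2.2409, y 0.6005 (then +3.8637 / +1.0353)
    (5,8) via y @ 0.6005  # hit
  → r_4 = 0.6005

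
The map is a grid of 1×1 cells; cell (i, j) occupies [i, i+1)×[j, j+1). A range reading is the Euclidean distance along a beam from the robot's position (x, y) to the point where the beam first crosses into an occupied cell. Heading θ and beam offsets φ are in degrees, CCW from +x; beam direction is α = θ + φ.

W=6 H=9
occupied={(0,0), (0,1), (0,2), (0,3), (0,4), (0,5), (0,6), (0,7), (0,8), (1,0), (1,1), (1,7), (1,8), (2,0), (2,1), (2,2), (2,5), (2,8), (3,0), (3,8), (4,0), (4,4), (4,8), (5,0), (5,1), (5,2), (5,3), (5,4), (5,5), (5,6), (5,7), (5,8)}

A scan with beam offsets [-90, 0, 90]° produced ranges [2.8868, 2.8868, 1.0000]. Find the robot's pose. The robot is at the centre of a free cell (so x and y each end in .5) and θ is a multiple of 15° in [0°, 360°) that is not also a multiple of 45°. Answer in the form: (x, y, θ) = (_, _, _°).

The pose lattice has 22·16 = 352 candidates. Test each by forward raycasting.
  (4.5, 3.5, 255°): beam 1 = 3.6235 ≠ 2.8868 ✗
  (3.5, 3.5, 285°): beam 1 = 2.5882 ≠ 2.8868 ✗
  (4.5, 7.5, 120°): beam 1 = 0.5774 ≠ 2.8868 ✗
  (3.5, 4.5, 300°): beam 2 = 3.0000 ≠ 2.8868 ✗
  (1.5, 5.5, 210°): beam 1 = 1.0000 ≠ 2.8868 ✗
  …
  (3.5, 7.5, 300°): r_1=2.8868, r_2=2.8868, r_3=1.0000 — all match ✓
No second candidate reproduces the full scan.

(x, y, θ) = (3.5, 7.5, 300°)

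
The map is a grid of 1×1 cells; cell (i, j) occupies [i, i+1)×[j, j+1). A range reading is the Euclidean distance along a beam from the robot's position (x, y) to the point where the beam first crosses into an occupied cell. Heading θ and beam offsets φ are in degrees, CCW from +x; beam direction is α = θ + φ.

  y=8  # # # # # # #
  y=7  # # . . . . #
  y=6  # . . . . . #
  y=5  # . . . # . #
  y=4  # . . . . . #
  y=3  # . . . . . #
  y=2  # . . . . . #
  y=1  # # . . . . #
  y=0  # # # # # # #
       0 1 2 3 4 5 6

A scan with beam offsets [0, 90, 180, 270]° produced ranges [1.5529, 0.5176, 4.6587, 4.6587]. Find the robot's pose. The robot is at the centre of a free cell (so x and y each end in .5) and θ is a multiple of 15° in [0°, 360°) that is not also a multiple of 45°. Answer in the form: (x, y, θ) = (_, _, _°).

(x, y, θ) = (1.5, 5.5, 105°)

Enumerate (i+0.5, j+0.5, θ) over the 32 free cells and 16 admissible headings. For each, cast all 4 beams and compare to the given ranges.
  (1.5, 5.5, 330°): beam 1 = 5.1962 ≠ 1.5529 ✗
  (3.5, 7.5, 300°): beam 1 = 1.7321 ≠ 1.5529 ✗
  (5.5, 5.5, 285°): beam 1 = 1.9319 ≠ 1.5529 ✗
  (2.5, 4.5, 240°): beam 1 = 2.8868 ≠ 1.5529 ✗
  (4.5, 7.5, 150°): beam 1 = 1.0000 ≠ 1.5529 ✗
  …
  (1.5, 5.5, 105°): r_1=1.5529, r_2=0.5176, r_3=4.6587, r_4=4.6587 — all match ✓
Only this pose fits every beam.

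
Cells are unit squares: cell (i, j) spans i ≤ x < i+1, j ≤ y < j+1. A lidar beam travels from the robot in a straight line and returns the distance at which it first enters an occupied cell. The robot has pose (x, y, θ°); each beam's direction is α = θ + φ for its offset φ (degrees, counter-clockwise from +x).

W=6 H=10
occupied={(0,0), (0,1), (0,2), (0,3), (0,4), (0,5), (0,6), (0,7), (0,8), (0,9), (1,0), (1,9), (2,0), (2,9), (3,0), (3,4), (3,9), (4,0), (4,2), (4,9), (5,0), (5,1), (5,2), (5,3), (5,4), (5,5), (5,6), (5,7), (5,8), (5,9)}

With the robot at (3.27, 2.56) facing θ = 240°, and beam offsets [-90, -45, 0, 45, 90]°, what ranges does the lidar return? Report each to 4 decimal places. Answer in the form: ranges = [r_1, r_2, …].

beam 1: φ=-90°, α=150°
  cosα=-0.8660 sinα=0.5000 | (3,2) | tMaxX 0.3118 tMaxY 0.8800 | tΔX 1.1547 tΔY 2.0000
    t=0.3118 [x] (2,2)
    t=0.8800 [y] (2,3)
    t=1.4665 [x] (1,3)
    t=2.6212 [x] (0,3) — stop
  → r_1 = 2.6212
beam 2: φ=-45°, α=195°
  cosα=-0.9659 sinα=-0.2588 | (3,2) | tMaxX 0.2795 tMaxY 2.1637 | tΔX 1.0353 tΔY 3.8637
    t=0.2795 [x] (2,2)
    t=1.3148 [x] (1,2)
    t=2.1637 [y] (1,1)
    t=2.3501 [x] (0,1) — stop
  → r_2 = 2.3501
beam 3: φ=0°, α=240°
  cosα=-0.5000 sinα=-0.8660 | (3,2) | tMaxX 0.5400 tMaxY 0.6466 | tΔX 2.0000 tΔY 1.1547
    t=0.5400 [x] (2,2)
    t=0.6466 [y] (2,1)
    t=1.8013 [y] (2,0) — stop
  → r_3 = 1.8013
beam 4: φ=45°, α=285°
  cosα=0.2588 sinα=-0.9659 | (3,2) | tMaxX 2.8205 tMaxY 0.5798 | tΔX 3.8637 tΔY 1.0353
    t=0.5798 [y] (3,1)
    t=1.6150 [y] (3,0) — stop
  → r_4 = 1.6150
beam 5: φ=90°, α=330°
  cosα=0.8660 sinα=-0.5000 | (3,2) | tMaxX 0.8429 tMaxY 1.1200 | tΔX 1.1547 tΔY 2.0000
    t=0.8429 [x] (4,2) — stop
  → r_5 = 0.8429

ranges = [2.6212, 2.3501, 1.8013, 1.6150, 0.8429]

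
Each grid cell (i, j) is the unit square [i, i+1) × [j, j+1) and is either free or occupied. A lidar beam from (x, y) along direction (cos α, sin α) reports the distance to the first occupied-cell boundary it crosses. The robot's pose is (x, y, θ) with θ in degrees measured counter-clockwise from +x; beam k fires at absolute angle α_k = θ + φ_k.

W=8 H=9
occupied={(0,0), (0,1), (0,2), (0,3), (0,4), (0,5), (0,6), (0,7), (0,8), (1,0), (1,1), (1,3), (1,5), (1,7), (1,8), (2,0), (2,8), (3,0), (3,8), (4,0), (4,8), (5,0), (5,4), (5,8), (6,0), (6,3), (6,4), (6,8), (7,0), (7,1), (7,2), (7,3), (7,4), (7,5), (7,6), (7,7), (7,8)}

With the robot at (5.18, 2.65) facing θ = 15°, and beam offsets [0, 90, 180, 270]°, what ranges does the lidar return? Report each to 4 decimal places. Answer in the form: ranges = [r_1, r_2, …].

ranges = [1.3523, 5.5387, 3.2922, 1.7082]

beam 1: φ=0°, α=15°
  cosα=0.9659 sinα=0.2588 | (5,2) | tMaxX 0.8489 tMaxY 1.3523 | tΔX 1.0353 tΔY 3.8637
    t=0.8489 [x] (6,2)
    t=1.3523 [y] (6,3) — stop
  → r_1 = 1.3523
beam 2: φ=90°, α=105°
  cosα=-0.2588 sinα=0.9659 | (5,2) | tMaxX 0.6955 tMaxY 0.3623 | tΔX 3.8637 tΔY 1.0353
    t=0.3623 [y] (5,3)
    t=0.6955 [x] (4,3)
    t=1.3976 [y] (4,4)
    t=2.4329 [y] (4,5)
    t=3.4682 [y] (4,6)
    t=4.5035 [y] (4,7)
    t=4.5592 [x] (3,7)
    t=5.5387 [y] (3,8) — stop
  → r_2 = 5.5387
beam 3: φ=180°, α=195°
  cosα=-0.9659 sinα=-0.2588 | (5,2) | tMaxX 0.1863 tMaxY 2.5114 | tΔX 1.0353 tΔY 3.8637
    t=0.1863 [x] (4,2)
    t=1.2216 [x] (3,2)
    t=2.2569 [x] (2,2)
    t=2.5114 [y] (2,1)
    t=3.2922 [x] (1,1) — stop
  → r_3 = 3.2922
beam 4: φ=270°, α=285°
  cosα=0.2588 sinα=-0.9659 | (5,2) | tMaxX 3.1682 tMaxY 0.6729 | tΔX 3.8637 tΔY 1.0353
    t=0.6729 [y] (5,1)
    t=1.7082 [y] (5,0) — stop
  → r_4 = 1.7082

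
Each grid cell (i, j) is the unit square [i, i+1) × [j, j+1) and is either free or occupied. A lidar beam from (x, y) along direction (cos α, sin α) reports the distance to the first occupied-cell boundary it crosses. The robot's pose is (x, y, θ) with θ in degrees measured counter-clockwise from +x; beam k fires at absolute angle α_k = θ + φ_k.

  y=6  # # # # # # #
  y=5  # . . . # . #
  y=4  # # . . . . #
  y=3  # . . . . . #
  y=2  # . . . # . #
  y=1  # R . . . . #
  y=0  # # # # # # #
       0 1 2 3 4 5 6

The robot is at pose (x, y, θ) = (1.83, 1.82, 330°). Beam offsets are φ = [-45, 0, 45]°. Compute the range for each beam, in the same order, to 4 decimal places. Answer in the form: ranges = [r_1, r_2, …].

beam 1: φ=-45°, α=285°
  dir = (cos 285°, sin 285°) = (0.2588, -0.9659); from cell (1,1)
  next x-line at t=0.6568, next y-line at t=0.8489; Δt_x=3.8637, Δt_y=1.0353
    x: enter (2,1) at t=0.6568
    y: enter (2,0) at t=0.8489 ← occupied
  → r_1 = 0.8489
beam 2: φ=0°, α=330°
  dir = (cos 330°, sin 330°) = (0.8660, -0.5000); from cell (1,1)
  next x-line at t=0.1963, next y-line at t=1.6400; Δt_x=1.1547, Δt_y=2.0000
    x: enter (2,1) at t=0.1963
    x: enter (3,1) at t=1.3510
    y: enter (3,0) at t=1.6400 ← occupied
  → r_2 = 1.6400
beam 3: φ=45°, α=15°
  dir = (cos 15°, sin 15°) = (0.9659, 0.2588); from cell (1,1)
  next x-line at t=0.1760, next y-line at t=0.6955; Δt_x=1.0353, Δt_y=3.8637
    x: enter (2,1) at t=0.1760
    y: enter (2,2) at t=0.6955
    x: enter (3,2) at t=1.2113
    x: enter (4,2) at t=2.2465 ← occupied
  → r_3 = 2.2465

ranges = [0.8489, 1.6400, 2.2465]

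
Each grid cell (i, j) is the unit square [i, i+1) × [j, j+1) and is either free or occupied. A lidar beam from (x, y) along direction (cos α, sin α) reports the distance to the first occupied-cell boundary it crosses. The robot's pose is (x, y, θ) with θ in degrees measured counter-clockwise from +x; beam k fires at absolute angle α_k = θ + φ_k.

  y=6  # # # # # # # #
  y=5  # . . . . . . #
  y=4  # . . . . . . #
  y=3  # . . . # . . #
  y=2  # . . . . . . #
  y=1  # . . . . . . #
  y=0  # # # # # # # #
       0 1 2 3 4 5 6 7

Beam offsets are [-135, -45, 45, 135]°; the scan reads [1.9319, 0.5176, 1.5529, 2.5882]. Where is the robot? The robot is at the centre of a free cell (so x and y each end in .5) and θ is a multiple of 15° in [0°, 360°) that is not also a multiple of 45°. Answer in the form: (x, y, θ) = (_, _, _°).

(x, y, θ) = (1.5, 2.5, 240°)

Candidates: 29 free-cell centres × 16 headings = 464 poses. Raycast each; keep the one whose scan matches to 4 dp.
  (1.5, 4.5, 330°): beam 1 = 0.5176 ≠ 1.9319 ✗
  (3.5, 5.5, 105°): beam 1 = 4.0415 ≠ 1.9319 ✗
  (4.5, 5.5, 195°): beam 1 = 0.5774 ≠ 1.9319 ✗
  …
  (1.5, 2.5, 240°): r_1=1.9319, r_2=0.5176, r_3=1.5529, r_4=2.5882 — all match ✓
No second candidate reproduces the full scan.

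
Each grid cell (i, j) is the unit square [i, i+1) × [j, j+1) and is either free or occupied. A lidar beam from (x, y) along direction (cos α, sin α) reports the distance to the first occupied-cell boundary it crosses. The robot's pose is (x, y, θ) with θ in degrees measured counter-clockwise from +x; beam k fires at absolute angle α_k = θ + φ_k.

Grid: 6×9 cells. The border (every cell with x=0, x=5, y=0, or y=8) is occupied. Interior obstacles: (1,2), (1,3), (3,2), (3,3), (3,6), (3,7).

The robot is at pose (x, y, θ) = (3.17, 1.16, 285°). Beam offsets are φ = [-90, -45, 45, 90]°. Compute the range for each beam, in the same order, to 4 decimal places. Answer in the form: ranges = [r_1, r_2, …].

beam 1: φ=-90°, α=195°
  dir = (cos 195°, sin 195°) = (-0.9659, -0.2588); from cell (3,1)
  next x-line at t=0.1760, next y-line at t=0.6182; Δt_x=1.0353, Δt_y=3.8637
    x: enter (2,1) at t=0.1760
    y: enter (2,0) at t=0.6182 ← occupied
  → r_1 = 0.6182
beam 2: φ=-45°, α=240°
  dir = (cos 240°, sin 240°) = (-0.5000, -0.8660); from cell (3,1)
  next x-line at t=0.3400, next y-line at t=0.1848; Δt_x=2.0000, Δt_y=1.1547
    y: enter (3,0) at t=0.1848 ← occupied
  → r_2 = 0.1848
beam 3: φ=45°, α=330°
  dir = (cos 330°, sin 330°) = (0.8660, -0.5000); from cell (3,1)
  next x-line at t=0.9584, next y-line at t=0.3200; Δt_x=1.1547, Δt_y=2.0000
    y: enter (3,0) at t=0.3200 ← occupied
  → r_3 = 0.3200
beam 4: φ=90°, α=15°
  dir = (cos 15°, sin 15°) = (0.9659, 0.2588); from cell (3,1)
  next x-line at t=0.8593, next y-line at t=3.2455; Δt_x=1.0353, Δt_y=3.8637
    x: enter (4,1) at t=0.8593
    x: enter (5,1) at t=1.8946 ← occupied
  → r_4 = 1.8946

ranges = [0.6182, 0.1848, 0.3200, 1.8946]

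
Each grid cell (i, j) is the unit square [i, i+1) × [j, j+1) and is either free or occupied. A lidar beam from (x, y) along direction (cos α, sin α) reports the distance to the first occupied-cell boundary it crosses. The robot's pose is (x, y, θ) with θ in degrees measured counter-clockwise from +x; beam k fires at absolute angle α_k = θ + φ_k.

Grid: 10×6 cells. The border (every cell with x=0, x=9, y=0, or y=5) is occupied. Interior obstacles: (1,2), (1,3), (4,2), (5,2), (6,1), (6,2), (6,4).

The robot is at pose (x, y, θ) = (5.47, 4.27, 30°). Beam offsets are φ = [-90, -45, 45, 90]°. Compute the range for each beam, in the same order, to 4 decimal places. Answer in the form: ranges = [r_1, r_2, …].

beam 1: φ=-90°, α=300°
  d=(0.5000,-0.8660)  start (5,4)  tX=1.0600 tY=0.3118  stride 1/|dx|=2.0000 1/|dy|=1.1547
    cross y-line → (5,3), t=0.3118
    cross x-line → (6,3), t=1.0600
    cross y-line → (6,2), t=1.4665 (wall)
  → r_1 = 1.4665
beam 2: φ=-45°, α=345°
  d=(0.9659,-0.2588)  start (5,4)  tX=0.5487 tY=1.0432  stride 1/|dx|=1.0353 1/|dy|=3.8637
    cross x-line → (6,4), t=0.5487 (wall)
  → r_2 = 0.5487
beam 3: φ=45°, α=75°
  d=(0.2588,0.9659)  start (5,4)  tX=2.0478 tY=0.7558  stride 1/|dx|=3.8637 1/|dy|=1.0353
    cross y-line → (5,5), t=0.7558 (wall)
  → r_3 = 0.7558
beam 4: φ=90°, α=120°
  d=(-0.5000,0.8660)  start (5,4)  tX=0.9400 tY=0.8429  stride 1/|dx|=2.0000 1/|dy|=1.1547
    cross y-line → (5,5), t=0.8429 (wall)
  → r_4 = 0.8429

ranges = [1.4665, 0.5487, 0.7558, 0.8429]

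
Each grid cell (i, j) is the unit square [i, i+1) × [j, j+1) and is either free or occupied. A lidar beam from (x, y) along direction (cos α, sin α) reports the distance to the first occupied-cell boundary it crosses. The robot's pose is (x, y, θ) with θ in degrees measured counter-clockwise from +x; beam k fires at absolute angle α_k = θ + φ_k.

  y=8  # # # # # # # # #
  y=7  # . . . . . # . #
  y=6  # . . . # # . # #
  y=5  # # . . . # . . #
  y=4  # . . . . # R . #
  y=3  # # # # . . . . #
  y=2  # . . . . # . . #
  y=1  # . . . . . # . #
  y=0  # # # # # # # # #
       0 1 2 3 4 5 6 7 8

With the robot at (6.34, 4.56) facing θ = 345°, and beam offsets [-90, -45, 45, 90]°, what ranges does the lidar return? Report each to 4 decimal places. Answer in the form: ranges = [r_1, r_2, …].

ranges = [1.6150, 3.3200, 1.9168, 2.5261]

beam 1: φ=-90°, α=255°
  d=(-0.2588,-0.9659)  start (6,4)  tX=1.3137 tY=0.5798  stride 1/|dx|=3.8637 1/|dy|=1.0353
    cross y-line → (6,3), t=0.5798
    cross x-line → (5,3), t=1.3137
    cross y-line → (5,2), t=1.6150 (wall)
  → r_1 = 1.6150
beam 2: φ=-45°, α=300°
  d=(0.5000,-0.8660)  start (6,4)  tX=1.3200 tY=0.6466  stride 1/|dx|=2.0000 1/|dy|=1.1547
    cross y-line → (6,3), t=0.6466
    cross x-line → (7,3), t=1.3200
    cross y-line → (7,2), t=1.8013
    cross y-line → (7,1), t=2.9560
    cross x-line → (8,1), t=3.3200 (wall)
  → r_2 = 3.3200
beam 3: φ=45°, α=30°
  d=(0.8660,0.5000)  start (6,4)  tX=0.7621 tY=0.8800  stride 1/|dx|=1.1547 1/|dy|=2.0000
    cross x-line → (7,4), t=0.7621
    cross y-line → (7,5), t=0.8800
    cross x-line → (8,5), t=1.9168 (wall)
  → r_3 = 1.9168
beam 4: φ=90°, α=75°
  d=(0.2588,0.9659)  start (6,4)  tX=2.5500 tY=0.4555  stride 1/|dx|=3.8637 1/|dy|=1.0353
    cross y-line → (6,5), t=0.4555
    cross y-line → (6,6), t=1.4908
    cross y-line → (6,7), t=2.5261 (wall)
  → r_4 = 2.5261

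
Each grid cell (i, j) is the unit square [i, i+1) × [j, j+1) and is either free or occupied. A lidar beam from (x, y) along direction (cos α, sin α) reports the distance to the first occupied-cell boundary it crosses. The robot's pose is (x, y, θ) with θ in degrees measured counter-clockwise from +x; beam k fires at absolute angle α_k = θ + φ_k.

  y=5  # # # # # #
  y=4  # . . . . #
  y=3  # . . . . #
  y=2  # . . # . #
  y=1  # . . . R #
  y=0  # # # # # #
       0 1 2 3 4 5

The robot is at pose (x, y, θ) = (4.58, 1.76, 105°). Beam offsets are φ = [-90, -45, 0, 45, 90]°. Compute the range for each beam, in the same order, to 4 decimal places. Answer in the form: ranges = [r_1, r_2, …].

beam 1: φ=-90°, α=15°
  direction (0.9659, 0.2588); cell (4,1); t to first gridline: x 0.4348, y 0.9273 (then +1.0353 / +3.8637)
    (5,1) via x @ 0.4348  # hit
  → r_1 = 0.4348
beam 2: φ=-45°, α=60°
  direction (0.5000, 0.8660); cell (4,1); t to first gridline: x 0.8400, y 0.2771 (then +2.0000 / +1.1547)
    (4,2) via y @ 0.2771
    (5,2) via x @ 0.8400  # hit
  → r_2 = 0.8400
beam 3: φ=0°, α=105°
  direction (-0.2588, 0.9659); cell (4,1); t to first gridline: x 2.2409, y 0.2485 (then +3.8637 / +1.0353)
    (4,2) via y @ 0.2485
    (4,3) via y @ 1.2837
    (3,3) via x @ 2.2409
    (3,4) via y @ 2.3190
    (3,5) via y @ 3.3543  # hit
  → r_3 = 3.3543
beam 4: φ=45°, α=150°
  direction (-0.8660, 0.5000); cell (4,1); t to first gridline: x 0.6697, y 0.4800 (then +1.1547 / +2.0000)
    (4,2) via y @ 0.4800
    (3,2) via x @ 0.6697  # hit
  → r_4 = 0.6697
beam 5: φ=90°, α=195°
  direction (-0.9659, -0.2588); cell (4,1); t to first gridline: x 0.6005, y 2.9364 (then +1.0353 / +3.8637)
    (3,1) via x @ 0.6005
    (2,1) via x @ 1.6357
    (1,1) via x @ 2.6710
    (1,0) via y @ 2.9364  # hit
  → r_5 = 2.9364

ranges = [0.4348, 0.8400, 3.3543, 0.6697, 2.9364]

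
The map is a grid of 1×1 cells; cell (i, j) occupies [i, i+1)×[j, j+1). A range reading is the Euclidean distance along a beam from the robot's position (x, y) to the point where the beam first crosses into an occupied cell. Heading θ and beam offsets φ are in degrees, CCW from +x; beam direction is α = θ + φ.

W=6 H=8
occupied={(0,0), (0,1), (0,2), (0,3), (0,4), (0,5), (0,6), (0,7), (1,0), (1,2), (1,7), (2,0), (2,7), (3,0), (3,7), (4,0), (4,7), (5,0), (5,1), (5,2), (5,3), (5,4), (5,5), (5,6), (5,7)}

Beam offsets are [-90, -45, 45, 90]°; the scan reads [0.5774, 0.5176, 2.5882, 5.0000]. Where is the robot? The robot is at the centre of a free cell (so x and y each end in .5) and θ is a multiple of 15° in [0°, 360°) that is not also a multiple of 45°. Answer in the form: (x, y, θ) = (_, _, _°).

Enumerate (i+0.5, j+0.5, θ) over the 23 free cells and 16 admissible headings. For each, cast all 4 beams and compare to the given ranges.
  (2.5, 4.5, 285°): beam 1 = 1.5529 ≠ 0.5774 ✗
  (1.5, 4.5, 15°): beam 1 = 1.5529 ≠ 0.5774 ✗
  (3.5, 5.5, 30°): beam 1 = 3.0000 ≠ 0.5774 ✗
  (3.5, 5.5, 330°): beam 1 = 3.0000 ≠ 0.5774 ✗
  (3.5, 5.5, 195°): beam 1 = 1.5529 ≠ 0.5774 ✗
  …
  (2.5, 1.5, 330°): r_1=0.5774, r_2=0.5176, r_3=2.5882, r_4=5.0000 — all match ✓
No second candidate reproduces the full scan.

(x, y, θ) = (2.5, 1.5, 330°)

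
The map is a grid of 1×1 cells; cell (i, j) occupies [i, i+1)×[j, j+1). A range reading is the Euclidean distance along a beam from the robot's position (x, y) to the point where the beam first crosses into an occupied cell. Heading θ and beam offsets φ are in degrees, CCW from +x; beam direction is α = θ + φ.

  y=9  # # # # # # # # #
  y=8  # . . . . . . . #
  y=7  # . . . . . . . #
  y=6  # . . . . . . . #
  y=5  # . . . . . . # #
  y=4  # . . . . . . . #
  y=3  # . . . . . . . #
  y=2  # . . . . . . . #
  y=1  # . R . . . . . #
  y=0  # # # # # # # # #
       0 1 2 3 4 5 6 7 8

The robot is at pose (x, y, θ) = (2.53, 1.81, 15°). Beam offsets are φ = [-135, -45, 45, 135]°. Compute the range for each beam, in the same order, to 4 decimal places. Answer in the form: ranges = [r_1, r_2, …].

beam 1: φ=-135°, α=240°
  cosα=-0.5000 sinα=-0.8660 | (2,1) | tMaxX 1.0600 tMaxY 0.9353 | tΔX 2.0000 tΔY 1.1547
    t=0.9353 [y] (2,0) — stop
  → r_1 = 0.9353
beam 2: φ=-45°, α=330°
  cosα=0.8660 sinα=-0.5000 | (2,1) | tMaxX 0.5427 tMaxY 1.6200 | tΔX 1.1547 tΔY 2.0000
    t=0.5427 [x] (3,1)
    t=1.6200 [y] (3,0) — stop
  → r_2 = 1.6200
beam 3: φ=45°, α=60°
  cosα=0.5000 sinα=0.8660 | (2,1) | tMaxX 0.9400 tMaxY 0.2194 | tΔX 2.0000 tΔY 1.1547
    t=0.2194 [y] (2,2)
    t=0.9400 [x] (3,2)
    t=1.3741 [y] (3,3)
    t=2.5288 [y] (3,4)
    t=2.9400 [x] (4,4)
    t=3.6835 [y] (4,5)
    t=4.8382 [y] (4,6)
    t=4.9400 [x] (5,6)
    t=5.9929 [y] (5,7)
    t=6.9400 [x] (6,7)
    t=7.1476 [y] (6,8)
    t=8.3023 [y] (6,9) — stop
  → r_3 = 8.3023
beam 4: φ=135°, α=150°
  cosα=-0.8660 sinα=0.5000 | (2,1) | tMaxX 0.6120 tMaxY 0.3800 | tΔX 1.1547 tΔY 2.0000
    t=0.3800 [y] (2,2)
    t=0.6120 [x] (1,2)
    t=1.7667 [x] (0,2) — stop
  → r_4 = 1.7667

ranges = [0.9353, 1.6200, 8.3023, 1.7667]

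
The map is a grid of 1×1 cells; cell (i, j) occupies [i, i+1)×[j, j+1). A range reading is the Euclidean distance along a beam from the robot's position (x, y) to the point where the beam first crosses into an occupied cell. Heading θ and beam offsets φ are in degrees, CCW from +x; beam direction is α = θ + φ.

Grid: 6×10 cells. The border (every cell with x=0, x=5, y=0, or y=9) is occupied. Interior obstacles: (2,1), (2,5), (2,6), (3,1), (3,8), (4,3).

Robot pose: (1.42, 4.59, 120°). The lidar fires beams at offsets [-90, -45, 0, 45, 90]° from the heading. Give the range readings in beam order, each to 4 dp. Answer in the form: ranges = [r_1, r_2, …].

ranges = [0.8200, 2.2409, 0.8400, 0.4348, 0.4850]

beam 1: φ=-90°, α=30°
  cosα=0.8660 sinα=0.5000 | (1,4) | tMaxX 0.6697 tMaxY 0.8200 | tΔX 1.1547 tΔY 2.0000
    t=0.6697 [x] (2,4)
    t=0.8200 [y] (2,5) — stop
  → r_1 = 0.8200
beam 2: φ=-45°, α=75°
  cosα=0.2588 sinα=0.9659 | (1,4) | tMaxX 2.2409 tMaxY 0.4245 | tΔX 3.8637 tΔY 1.0353
    t=0.4245 [y] (1,5)
    t=1.4597 [y] (1,6)
    t=2.2409 [x] (2,6) — stop
  → r_2 = 2.2409
beam 3: φ=0°, α=120°
  cosα=-0.5000 sinα=0.8660 | (1,4) | tMaxX 0.8400 tMaxY 0.4734 | tΔX 2.0000 tΔY 1.1547
    t=0.4734 [y] (1,5)
    t=0.8400 [x] (0,5) — stop
  → r_3 = 0.8400
beam 4: φ=45°, α=165°
  cosα=-0.9659 sinα=0.2588 | (1,4) | tMaxX 0.4348 tMaxY 1.5841 | tΔX 1.0353 tΔY 3.8637
    t=0.4348 [x] (0,4) — stop
  → r_4 = 0.4348
beam 5: φ=90°, α=210°
  cosα=-0.8660 sinα=-0.5000 | (1,4) | tMaxX 0.4850 tMaxY 1.1800 | tΔX 1.1547 tΔY 2.0000
    t=0.4850 [x] (0,4) — stop
  → r_5 = 0.4850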